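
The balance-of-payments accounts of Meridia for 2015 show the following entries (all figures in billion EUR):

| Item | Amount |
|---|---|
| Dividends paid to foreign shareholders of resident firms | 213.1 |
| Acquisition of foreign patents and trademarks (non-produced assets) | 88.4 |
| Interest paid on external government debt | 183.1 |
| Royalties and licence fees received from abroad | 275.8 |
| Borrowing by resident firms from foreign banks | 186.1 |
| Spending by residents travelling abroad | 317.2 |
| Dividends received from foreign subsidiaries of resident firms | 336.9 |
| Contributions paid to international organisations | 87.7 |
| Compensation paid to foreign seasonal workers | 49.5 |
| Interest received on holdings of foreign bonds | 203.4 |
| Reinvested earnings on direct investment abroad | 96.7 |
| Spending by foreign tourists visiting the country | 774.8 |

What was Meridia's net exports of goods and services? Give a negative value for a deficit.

Services: 275.8 - 317.2 + 774.8 = 733.4
Trade balance = 0.0 + 733.4 = 733.4
(Excluded from the trade balance — primary income: dividends paid to foreign shareholders of resident firms 213.1, interest paid on external government debt 183.1, dividends received from foreign subsidiaries of resident firms 336.9, compensation paid to foreign seasonal workers 49.5, interest received on holdings of foreign bonds 203.4, reinvested earnings on direct investment abroad 96.7; capital account: acquisition of foreign patents and trademarks (non-produced assets) 88.4; financial account: borrowing by resident firms from foreign banks 186.1; secondary income: contributions paid to international organisations 87.7.)

733.4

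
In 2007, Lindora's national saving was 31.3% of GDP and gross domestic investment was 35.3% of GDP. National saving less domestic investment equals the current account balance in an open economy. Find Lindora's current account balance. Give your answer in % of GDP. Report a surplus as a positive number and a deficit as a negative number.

CA = S - I = 31.3 - 35.3 = -4.0

-4.0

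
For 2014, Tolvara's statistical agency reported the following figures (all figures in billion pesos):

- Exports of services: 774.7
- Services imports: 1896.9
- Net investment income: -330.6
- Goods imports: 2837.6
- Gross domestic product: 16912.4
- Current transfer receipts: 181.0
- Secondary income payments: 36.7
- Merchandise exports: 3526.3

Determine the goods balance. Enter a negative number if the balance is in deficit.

Goods balance = 3526.3 - 2837.6 = 688.7

688.7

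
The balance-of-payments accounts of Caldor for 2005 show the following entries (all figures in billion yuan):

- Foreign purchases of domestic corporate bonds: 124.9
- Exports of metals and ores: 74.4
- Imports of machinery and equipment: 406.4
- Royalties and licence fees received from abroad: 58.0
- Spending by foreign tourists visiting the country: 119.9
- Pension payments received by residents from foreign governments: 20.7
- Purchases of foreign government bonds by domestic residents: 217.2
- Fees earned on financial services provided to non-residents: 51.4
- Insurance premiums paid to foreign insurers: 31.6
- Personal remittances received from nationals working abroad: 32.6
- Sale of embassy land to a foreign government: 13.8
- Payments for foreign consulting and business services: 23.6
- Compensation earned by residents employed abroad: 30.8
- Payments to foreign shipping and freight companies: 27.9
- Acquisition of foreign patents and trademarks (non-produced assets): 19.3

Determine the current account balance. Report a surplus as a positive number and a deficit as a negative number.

Goods: -406.4 + 74.4 = -332.0
Services: 119.9 - 23.6 - 27.9 + 58.0 - 31.6 + 51.4 = 146.2
Primary income: 30.8
Secondary income: 32.6 + 20.7 = 53.3
Current account = (-332.0) + 146.2 + 30.8 + 53.3 = -101.7
(Excluded from the current account — financial account: foreign purchases of domestic corporate bonds 124.9, purchases of foreign government bonds by domestic residents 217.2; capital account: sale of embassy land to a foreign government 13.8, acquisition of foreign patents and trademarks (non-produced assets) 19.3.)

-101.7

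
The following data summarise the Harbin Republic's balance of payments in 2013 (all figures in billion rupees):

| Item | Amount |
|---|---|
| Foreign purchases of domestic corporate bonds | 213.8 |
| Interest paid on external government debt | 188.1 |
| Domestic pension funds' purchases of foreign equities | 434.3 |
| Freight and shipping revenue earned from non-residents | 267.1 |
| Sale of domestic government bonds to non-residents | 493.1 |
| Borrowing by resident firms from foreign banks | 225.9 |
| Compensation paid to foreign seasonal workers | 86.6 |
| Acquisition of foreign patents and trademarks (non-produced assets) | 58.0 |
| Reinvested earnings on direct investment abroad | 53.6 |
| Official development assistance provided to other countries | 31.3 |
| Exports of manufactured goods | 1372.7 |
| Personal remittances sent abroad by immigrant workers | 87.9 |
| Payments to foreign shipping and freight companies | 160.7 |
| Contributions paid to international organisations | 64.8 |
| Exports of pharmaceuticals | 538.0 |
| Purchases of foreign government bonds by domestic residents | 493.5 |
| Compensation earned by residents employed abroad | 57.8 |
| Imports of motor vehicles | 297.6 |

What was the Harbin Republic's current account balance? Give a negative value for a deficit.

Goods: -297.6 + 1372.7 + 538.0 = 1613.1
Services: 267.1 - 160.7 = 106.4
Primary income: 53.6 + 57.8 - 188.1 - 86.6 = -163.3
Secondary income: -64.8 - 31.3 - 87.9 = -184.0
Current account = 1613.1 + 106.4 + (-163.3) + (-184.0) = 1372.2
(Excluded from the current account — financial account: foreign purchases of domestic corporate bonds 213.8, domestic pension funds' purchases of foreign equities 434.3, sale of domestic government bonds to non-residents 493.1, borrowing by resident firms from foreign banks 225.9, purchases of foreign government bonds by domestic residents 493.5; capital account: acquisition of foreign patents and trademarks (non-produced assets) 58.0.)

1372.2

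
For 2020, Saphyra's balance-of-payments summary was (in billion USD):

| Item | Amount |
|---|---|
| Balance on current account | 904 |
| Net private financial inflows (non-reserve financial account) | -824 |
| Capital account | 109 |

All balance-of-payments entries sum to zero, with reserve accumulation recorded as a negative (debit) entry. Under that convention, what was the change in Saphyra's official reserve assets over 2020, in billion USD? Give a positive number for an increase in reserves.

189

Official reserve transactions balance = -(904 + 109 + (-824)) = -189
An accumulation of reserves is recorded as a debit (negative entry), so the change in the stock of reserves is the negative of that balance.
Change in official reserves = -(-189) = 189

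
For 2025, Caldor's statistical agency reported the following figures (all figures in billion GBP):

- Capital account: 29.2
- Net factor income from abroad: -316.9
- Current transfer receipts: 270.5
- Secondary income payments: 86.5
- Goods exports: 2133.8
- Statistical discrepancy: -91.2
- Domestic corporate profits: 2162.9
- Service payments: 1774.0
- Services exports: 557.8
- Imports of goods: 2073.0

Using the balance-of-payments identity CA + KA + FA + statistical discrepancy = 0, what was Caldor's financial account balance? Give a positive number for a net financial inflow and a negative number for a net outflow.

Goods balance = 2133.8 - 2073.0 = 60.8
Services balance = 557.8 - 1774.0 = -1216.2
Trade balance (goods + services) = 60.8 + (-1216.2) = -1155.4
Net primary income = -316.9
Net secondary income = 270.5 - 86.5 = 184.0
Current account = -1155.4 + (-316.9) + 184.0 = -1288.3
Financial account = -(-1288.3 + 29.2 + (-91.2)) = 1350.3

1350.3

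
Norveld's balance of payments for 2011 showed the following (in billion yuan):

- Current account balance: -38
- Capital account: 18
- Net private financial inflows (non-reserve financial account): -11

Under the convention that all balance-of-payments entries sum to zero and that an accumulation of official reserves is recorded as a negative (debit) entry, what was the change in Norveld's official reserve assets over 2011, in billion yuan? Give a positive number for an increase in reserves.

Official reserve transactions balance = -((-38) + 18 + (-11)) = 31
An accumulation of reserves is recorded as a debit (negative entry), so the change in the stock of reserves is the negative of that balance.
Change in official reserves = -(31) = -31

-31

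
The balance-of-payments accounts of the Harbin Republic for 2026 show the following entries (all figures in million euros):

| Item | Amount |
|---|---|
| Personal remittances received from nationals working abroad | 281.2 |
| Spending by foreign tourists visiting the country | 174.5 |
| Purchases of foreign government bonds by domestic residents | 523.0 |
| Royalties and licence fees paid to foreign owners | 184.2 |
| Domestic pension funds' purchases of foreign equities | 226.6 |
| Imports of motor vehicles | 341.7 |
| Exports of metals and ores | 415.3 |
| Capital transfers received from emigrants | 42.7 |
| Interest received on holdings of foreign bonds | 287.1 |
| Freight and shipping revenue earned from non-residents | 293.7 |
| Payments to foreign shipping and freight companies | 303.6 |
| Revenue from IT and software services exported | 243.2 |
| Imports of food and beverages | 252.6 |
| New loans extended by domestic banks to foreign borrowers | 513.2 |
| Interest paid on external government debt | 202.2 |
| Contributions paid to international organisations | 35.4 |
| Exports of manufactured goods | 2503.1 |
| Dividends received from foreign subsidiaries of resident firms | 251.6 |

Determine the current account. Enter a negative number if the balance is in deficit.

3130.0

Goods: -341.7 - 252.6 + 2503.1 + 415.3 = 2324.1
Services: 243.2 + 293.7 + 174.5 - 303.6 - 184.2 = 223.6
Primary income: 251.6 - 202.2 + 287.1 = 336.5
Secondary income: 281.2 - 35.4 = 245.8
Current account = 2324.1 + 223.6 + 336.5 + 245.8 = 3130.0
(Excluded from the current account — financial account: purchases of foreign government bonds by domestic residents 523.0, domestic pension funds' purchases of foreign equities 226.6, new loans extended by domestic banks to foreign borrowers 513.2; capital account: capital transfers received from emigrants 42.7.)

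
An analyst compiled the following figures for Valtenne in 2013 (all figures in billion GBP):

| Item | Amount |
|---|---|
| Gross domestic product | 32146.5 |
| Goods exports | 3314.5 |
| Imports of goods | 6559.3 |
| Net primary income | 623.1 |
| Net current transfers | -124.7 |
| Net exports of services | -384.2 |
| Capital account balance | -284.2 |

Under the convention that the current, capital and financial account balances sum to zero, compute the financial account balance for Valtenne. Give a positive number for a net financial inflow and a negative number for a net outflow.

Goods balance = 3314.5 - 6559.3 = -3244.8
Services balance = -384.2
Trade balance (goods + services) = -3244.8 + (-384.2) = -3629.0
Net primary income = 623.1
Net secondary income = -124.7
Current account = -3629.0 + 623.1 + (-124.7) = -3130.6
Financial account = -(-3130.6 + (-284.2)) = 3414.8

3414.8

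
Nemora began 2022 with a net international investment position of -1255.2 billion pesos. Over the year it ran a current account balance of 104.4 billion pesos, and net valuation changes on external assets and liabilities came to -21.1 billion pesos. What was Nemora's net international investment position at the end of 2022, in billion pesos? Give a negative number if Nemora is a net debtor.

-1171.9

Change in NIIP = current account + net valuation change = 104.4 + (-21.1) = 83.3
End-of-year NIIP = -1255.2 + 83.3 = -1171.9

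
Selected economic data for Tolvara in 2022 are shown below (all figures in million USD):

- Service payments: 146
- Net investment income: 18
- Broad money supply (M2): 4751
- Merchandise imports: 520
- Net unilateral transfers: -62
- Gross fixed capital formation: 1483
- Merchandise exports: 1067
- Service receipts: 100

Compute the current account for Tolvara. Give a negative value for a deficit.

Goods balance = 1067 - 520 = 547
Services balance = 100 - 146 = -46
Trade balance (goods + services) = 547 + (-46) = 501
Net primary income = 18
Net secondary income = -62
Current account = 501 + 18 + (-62) = 457

457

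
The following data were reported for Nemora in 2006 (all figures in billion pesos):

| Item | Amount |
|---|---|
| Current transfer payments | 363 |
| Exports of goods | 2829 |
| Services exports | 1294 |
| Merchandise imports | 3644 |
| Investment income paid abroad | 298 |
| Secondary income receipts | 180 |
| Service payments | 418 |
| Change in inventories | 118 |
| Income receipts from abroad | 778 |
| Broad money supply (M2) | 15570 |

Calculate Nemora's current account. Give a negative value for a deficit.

358

Goods balance = 2829 - 3644 = -815
Services balance = 1294 - 418 = 876
Trade balance (goods + services) = -815 + 876 = 61
Net primary income = 778 - 298 = 480
Net secondary income = 180 - 363 = -183
Current account = 61 + 480 + (-183) = 358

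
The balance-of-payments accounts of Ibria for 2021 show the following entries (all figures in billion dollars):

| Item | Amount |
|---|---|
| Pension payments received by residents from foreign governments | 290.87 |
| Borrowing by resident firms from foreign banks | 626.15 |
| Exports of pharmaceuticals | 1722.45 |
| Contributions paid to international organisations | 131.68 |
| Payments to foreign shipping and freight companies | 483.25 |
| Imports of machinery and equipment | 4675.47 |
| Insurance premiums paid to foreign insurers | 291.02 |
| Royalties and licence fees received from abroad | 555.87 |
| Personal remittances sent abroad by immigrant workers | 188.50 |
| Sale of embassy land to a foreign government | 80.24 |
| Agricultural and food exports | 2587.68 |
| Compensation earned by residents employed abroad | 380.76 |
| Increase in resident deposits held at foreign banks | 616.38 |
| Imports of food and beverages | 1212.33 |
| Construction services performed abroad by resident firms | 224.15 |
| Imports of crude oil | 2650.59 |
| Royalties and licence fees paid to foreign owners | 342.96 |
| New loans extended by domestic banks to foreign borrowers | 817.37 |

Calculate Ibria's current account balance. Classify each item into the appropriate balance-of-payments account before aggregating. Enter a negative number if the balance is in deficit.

-4214.02

Goods: -2650.59 - 4675.47 + 1722.45 + 2587.68 - 1212.33 = -4228.26
Services: -342.96 + 555.87 + 224.15 - 483.25 - 291.02 = -337.21
Primary income: 380.76
Secondary income: 290.87 - 131.68 - 188.50 = -29.31
Current account = (-4228.26) + (-337.21) + 380.76 + (-29.31) = -4214.02
(Excluded from the current account — financial account: borrowing by resident firms from foreign banks 626.15, increase in resident deposits held at foreign banks 616.38, new loans extended by domestic banks to foreign borrowers 817.37; capital account: sale of embassy land to a foreign government 80.24.)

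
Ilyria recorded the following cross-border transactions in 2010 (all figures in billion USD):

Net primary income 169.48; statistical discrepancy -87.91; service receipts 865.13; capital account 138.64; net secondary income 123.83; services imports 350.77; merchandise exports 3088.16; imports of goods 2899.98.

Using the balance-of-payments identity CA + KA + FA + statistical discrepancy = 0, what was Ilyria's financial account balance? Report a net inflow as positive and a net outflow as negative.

Goods balance = 3088.16 - 2899.98 = 188.18
Services balance = 865.13 - 350.77 = 514.36
Trade balance (goods + services) = 188.18 + 514.36 = 702.54
Net primary income = 169.48
Net secondary income = 123.83
Current account = 702.54 + 169.48 + 123.83 = 995.85
Financial account = -(995.85 + 138.64 + (-87.91)) = -1046.58

-1046.58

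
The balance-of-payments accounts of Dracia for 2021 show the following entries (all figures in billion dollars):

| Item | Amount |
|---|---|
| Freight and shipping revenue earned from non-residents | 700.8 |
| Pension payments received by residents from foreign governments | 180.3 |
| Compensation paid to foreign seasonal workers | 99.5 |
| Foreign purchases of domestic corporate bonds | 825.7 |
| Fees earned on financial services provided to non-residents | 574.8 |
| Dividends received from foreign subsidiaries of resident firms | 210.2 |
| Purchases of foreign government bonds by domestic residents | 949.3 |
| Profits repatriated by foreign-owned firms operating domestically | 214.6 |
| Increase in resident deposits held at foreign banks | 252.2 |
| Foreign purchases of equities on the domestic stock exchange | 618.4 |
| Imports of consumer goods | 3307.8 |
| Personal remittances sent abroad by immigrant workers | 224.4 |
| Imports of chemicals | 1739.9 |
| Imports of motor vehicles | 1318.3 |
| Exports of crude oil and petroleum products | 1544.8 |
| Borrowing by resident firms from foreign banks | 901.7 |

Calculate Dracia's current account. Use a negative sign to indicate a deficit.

-3693.6

Goods: -1318.3 - 1739.9 - 3307.8 + 1544.8 = -4821.2
Services: 574.8 + 700.8 = 1275.6
Primary income: 210.2 - 214.6 - 99.5 = -103.9
Secondary income: -224.4 + 180.3 = -44.1
Current account = (-4821.2) + 1275.6 + (-103.9) + (-44.1) = -3693.6
(Excluded from the current account — financial account: foreign purchases of domestic corporate bonds 825.7, purchases of foreign government bonds by domestic residents 949.3, increase in resident deposits held at foreign banks 252.2, foreign purchases of equities on the domestic stock exchange 618.4, borrowing by resident firms from foreign banks 901.7.)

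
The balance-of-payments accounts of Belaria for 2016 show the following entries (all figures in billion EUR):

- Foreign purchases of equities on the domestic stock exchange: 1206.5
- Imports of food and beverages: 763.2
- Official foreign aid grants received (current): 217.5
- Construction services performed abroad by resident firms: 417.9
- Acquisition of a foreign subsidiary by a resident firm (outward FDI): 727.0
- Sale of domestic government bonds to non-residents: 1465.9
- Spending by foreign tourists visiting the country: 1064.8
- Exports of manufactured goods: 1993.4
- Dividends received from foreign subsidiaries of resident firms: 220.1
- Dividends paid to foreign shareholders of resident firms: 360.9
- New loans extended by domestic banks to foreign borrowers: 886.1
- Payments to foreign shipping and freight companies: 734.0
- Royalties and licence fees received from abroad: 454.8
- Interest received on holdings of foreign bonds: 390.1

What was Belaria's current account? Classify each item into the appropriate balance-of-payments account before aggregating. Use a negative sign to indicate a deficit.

Goods: 1993.4 - 763.2 = 1230.2
Services: -734.0 + 454.8 + 1064.8 + 417.9 = 1203.5
Primary income: -360.9 + 390.1 + 220.1 = 249.3
Secondary income: 217.5
Current account = 1230.2 + 1203.5 + 249.3 + 217.5 = 2900.5
(Excluded from the current account — financial account: foreign purchases of equities on the domestic stock exchange 1206.5, acquisition of a foreign subsidiary by a resident firm (outward FDI) 727.0, sale of domestic government bonds to non-residents 1465.9, new loans extended by domestic banks to foreign borrowers 886.1.)

2900.5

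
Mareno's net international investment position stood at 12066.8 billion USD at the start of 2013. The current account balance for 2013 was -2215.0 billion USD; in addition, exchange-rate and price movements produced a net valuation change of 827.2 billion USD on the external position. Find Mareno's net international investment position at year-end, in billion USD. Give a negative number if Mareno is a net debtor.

10679.0

Change in NIIP = current account + net valuation change = -2215.0 + 827.2 = -1387.8
End-of-year NIIP = 12066.8 + (-1387.8) = 10679.0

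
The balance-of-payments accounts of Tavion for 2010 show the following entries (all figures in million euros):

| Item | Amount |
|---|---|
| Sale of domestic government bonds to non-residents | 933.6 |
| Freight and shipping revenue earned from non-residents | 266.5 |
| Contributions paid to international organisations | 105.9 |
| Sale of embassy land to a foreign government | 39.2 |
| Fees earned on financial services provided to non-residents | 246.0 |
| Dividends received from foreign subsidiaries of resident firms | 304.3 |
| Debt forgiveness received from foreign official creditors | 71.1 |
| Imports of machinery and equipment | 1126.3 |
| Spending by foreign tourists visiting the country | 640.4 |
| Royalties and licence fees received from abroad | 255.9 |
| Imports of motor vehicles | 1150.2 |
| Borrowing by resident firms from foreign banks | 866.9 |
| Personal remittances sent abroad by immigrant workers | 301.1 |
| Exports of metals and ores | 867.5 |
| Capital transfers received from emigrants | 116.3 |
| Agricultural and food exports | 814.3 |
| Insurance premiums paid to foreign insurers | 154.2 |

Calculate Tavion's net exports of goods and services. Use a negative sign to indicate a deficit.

Goods: -1126.3 - 1150.2 + 867.5 + 814.3 = -594.7
Services: 640.4 - 154.2 + 246.0 + 255.9 + 266.5 = 1254.6
Trade balance = -594.7 + 1254.6 = 659.9
(Excluded from the trade balance — financial account: sale of domestic government bonds to non-residents 933.6, borrowing by resident firms from foreign banks 866.9; secondary income: contributions paid to international organisations 105.9, personal remittances sent abroad by immigrant workers 301.1; capital account: sale of embassy land to a foreign government 39.2, debt forgiveness received from foreign official creditors 71.1, capital transfers received from emigrants 116.3; primary income: dividends received from foreign subsidiaries of resident firms 304.3.)

659.9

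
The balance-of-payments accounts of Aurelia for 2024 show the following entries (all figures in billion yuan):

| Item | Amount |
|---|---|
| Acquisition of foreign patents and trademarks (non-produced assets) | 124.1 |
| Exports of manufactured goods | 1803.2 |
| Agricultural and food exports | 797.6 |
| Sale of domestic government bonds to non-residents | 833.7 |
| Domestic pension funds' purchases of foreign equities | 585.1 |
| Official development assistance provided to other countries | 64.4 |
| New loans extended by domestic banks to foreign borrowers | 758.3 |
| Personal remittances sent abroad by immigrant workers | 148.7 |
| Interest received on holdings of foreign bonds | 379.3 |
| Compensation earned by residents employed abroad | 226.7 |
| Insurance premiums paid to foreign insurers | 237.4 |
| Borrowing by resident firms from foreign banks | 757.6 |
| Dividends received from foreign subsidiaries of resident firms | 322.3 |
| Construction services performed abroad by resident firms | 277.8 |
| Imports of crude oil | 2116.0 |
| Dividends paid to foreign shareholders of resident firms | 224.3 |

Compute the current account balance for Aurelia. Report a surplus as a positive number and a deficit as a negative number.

Goods: -2116.0 + 797.6 + 1803.2 = 484.8
Services: 277.8 - 237.4 = 40.4
Primary income: -224.3 + 226.7 + 379.3 + 322.3 = 704.0
Secondary income: -64.4 - 148.7 = -213.1
Current account = 484.8 + 40.4 + 704.0 + (-213.1) = 1016.1
(Excluded from the current account — capital account: acquisition of foreign patents and trademarks (non-produced assets) 124.1; financial account: sale of domestic government bonds to non-residents 833.7, domestic pension funds' purchases of foreign equities 585.1, new loans extended by domestic banks to foreign borrowers 758.3, borrowing by resident firms from foreign banks 757.6.)

1016.1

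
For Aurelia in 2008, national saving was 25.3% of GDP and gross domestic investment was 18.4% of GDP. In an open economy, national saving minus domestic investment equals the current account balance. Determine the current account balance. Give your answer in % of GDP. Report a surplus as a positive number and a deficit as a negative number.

S - I = CA (net lending to the rest of the world).
CA = S - I = 25.3 - 18.4 = 6.9

6.9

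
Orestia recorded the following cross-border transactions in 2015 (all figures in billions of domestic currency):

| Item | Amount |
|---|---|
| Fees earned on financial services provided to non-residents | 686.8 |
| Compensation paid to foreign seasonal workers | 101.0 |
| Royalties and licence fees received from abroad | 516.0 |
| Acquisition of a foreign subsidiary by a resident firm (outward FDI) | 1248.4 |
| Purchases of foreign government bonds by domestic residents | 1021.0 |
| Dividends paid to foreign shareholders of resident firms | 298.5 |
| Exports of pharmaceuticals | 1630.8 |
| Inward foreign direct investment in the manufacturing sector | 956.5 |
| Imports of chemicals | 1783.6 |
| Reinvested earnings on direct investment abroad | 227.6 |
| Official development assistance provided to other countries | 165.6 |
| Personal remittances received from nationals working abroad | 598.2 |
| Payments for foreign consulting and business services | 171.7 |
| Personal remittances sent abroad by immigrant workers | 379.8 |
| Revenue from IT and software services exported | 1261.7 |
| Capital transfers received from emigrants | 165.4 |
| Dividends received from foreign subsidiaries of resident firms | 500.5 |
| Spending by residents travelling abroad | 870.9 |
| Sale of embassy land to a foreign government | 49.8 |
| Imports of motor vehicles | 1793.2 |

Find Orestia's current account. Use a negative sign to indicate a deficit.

Goods: -1793.2 + 1630.8 - 1783.6 = -1946.0
Services: 686.8 - 870.9 + 1261.7 + 516.0 - 171.7 = 1421.9
Primary income: -101.0 - 298.5 + 227.6 + 500.5 = 328.6
Secondary income: -379.8 + 598.2 - 165.6 = 52.8
Current account = (-1946.0) + 1421.9 + 328.6 + 52.8 = -142.7
(Excluded from the current account — financial account: acquisition of a foreign subsidiary by a resident firm (outward FDI) 1248.4, purchases of foreign government bonds by domestic residents 1021.0, inward foreign direct investment in the manufacturing sector 956.5; capital account: capital transfers received from emigrants 165.4, sale of embassy land to a foreign government 49.8.)

-142.7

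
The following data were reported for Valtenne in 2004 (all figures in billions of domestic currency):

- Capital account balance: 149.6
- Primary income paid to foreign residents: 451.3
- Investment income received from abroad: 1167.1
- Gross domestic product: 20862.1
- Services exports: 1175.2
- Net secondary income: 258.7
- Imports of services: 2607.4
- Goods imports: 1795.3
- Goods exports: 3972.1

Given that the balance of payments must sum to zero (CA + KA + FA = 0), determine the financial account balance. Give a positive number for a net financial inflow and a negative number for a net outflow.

-1868.7

Goods balance = 3972.1 - 1795.3 = 2176.8
Services balance = 1175.2 - 2607.4 = -1432.2
Trade balance (goods + services) = 2176.8 + (-1432.2) = 744.6
Net primary income = 1167.1 - 451.3 = 715.8
Net secondary income = 258.7
Current account = 744.6 + 715.8 + 258.7 = 1719.1
Financial account = -(1719.1 + 149.6) = -1868.7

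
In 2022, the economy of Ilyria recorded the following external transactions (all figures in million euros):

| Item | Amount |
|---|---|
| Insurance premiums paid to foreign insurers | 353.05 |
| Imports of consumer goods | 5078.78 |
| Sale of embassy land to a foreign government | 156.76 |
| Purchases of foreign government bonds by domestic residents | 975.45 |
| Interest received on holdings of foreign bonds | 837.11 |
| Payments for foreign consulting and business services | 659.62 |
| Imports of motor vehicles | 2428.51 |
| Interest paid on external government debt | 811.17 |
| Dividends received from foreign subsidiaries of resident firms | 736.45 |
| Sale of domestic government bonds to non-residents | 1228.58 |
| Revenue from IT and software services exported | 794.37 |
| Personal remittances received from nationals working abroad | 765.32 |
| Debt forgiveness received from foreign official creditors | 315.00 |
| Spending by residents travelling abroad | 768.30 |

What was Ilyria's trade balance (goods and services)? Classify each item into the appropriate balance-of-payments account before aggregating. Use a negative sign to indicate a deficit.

-8493.89

Goods: -5078.78 - 2428.51 = -7507.29
Services: 794.37 - 659.62 - 353.05 - 768.30 = -986.60
Trade balance = -7507.29 + (-986.60) = -8493.89
(Excluded from the trade balance — capital account: sale of embassy land to a foreign government 156.76, debt forgiveness received from foreign official creditors 315.00; financial account: purchases of foreign government bonds by domestic residents 975.45, sale of domestic government bonds to non-residents 1228.58; primary income: interest received on holdings of foreign bonds 837.11, interest paid on external government debt 811.17, dividends received from foreign subsidiaries of resident firms 736.45; secondary income: personal remittances received from nationals working abroad 765.32.)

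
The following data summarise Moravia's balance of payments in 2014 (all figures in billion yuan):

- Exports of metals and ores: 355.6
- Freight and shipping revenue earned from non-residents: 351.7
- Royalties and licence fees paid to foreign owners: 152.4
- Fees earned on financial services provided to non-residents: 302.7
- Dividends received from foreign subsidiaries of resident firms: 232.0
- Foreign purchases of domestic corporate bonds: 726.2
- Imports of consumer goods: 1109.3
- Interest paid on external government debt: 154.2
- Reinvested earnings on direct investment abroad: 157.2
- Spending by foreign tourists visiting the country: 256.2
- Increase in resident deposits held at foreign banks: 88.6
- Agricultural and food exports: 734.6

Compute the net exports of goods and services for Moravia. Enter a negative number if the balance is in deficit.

Goods: -1109.3 + 355.6 + 734.6 = -19.1
Services: 256.2 + 302.7 - 152.4 + 351.7 = 758.2
Trade balance = -19.1 + 758.2 = 739.1
(Excluded from the trade balance — primary income: dividends received from foreign subsidiaries of resident firms 232.0, interest paid on external government debt 154.2, reinvested earnings on direct investment abroad 157.2; financial account: foreign purchases of domestic corporate bonds 726.2, increase in resident deposits held at foreign banks 88.6.)

739.1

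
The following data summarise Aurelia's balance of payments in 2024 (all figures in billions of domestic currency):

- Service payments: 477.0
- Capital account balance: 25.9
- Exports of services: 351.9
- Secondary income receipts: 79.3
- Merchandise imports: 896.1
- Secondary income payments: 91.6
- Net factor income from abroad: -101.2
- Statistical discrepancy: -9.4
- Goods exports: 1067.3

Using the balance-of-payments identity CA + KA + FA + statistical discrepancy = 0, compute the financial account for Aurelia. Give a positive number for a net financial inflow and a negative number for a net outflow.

Goods balance = 1067.3 - 896.1 = 171.2
Services balance = 351.9 - 477.0 = -125.1
Trade balance (goods + services) = 171.2 + (-125.1) = 46.1
Net primary income = -101.2
Net secondary income = 79.3 - 91.6 = -12.3
Current account = 46.1 + (-101.2) + (-12.3) = -67.4
Financial account = -(-67.4 + 25.9 + (-9.4)) = 50.9

50.9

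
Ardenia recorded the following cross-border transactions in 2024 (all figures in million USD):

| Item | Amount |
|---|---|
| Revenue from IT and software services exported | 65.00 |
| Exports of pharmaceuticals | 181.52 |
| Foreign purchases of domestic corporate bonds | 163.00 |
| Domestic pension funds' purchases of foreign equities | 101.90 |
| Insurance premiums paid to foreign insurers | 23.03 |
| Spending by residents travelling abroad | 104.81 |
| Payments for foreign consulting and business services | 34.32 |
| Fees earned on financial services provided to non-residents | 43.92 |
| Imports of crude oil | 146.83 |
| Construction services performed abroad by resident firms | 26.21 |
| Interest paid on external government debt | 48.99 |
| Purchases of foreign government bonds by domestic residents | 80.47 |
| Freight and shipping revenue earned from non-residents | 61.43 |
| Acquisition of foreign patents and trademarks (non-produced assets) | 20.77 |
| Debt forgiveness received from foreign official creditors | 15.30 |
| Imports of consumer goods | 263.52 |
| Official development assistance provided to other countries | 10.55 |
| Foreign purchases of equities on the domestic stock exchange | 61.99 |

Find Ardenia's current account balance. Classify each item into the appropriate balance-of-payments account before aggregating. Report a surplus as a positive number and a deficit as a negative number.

Goods: 181.52 - 263.52 - 146.83 = -228.83
Services: 26.21 + 61.43 + 65.00 + 43.92 - 104.81 - 23.03 - 34.32 = 34.40
Primary income: -48.99
Secondary income: -10.55
Current account = (-228.83) + 34.40 + (-48.99) + (-10.55) = -253.97
(Excluded from the current account — financial account: foreign purchases of domestic corporate bonds 163.00, domestic pension funds' purchases of foreign equities 101.90, purchases of foreign government bonds by domestic residents 80.47, foreign purchases of equities on the domestic stock exchange 61.99; capital account: acquisition of foreign patents and trademarks (non-produced assets) 20.77, debt forgiveness received from foreign official creditors 15.30.)

-253.97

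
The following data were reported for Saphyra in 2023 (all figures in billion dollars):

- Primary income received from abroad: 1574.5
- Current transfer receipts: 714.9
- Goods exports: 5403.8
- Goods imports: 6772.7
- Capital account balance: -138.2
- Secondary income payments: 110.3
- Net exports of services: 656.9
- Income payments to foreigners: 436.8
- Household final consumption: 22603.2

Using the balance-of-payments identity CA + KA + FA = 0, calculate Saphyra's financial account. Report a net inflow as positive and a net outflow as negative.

Goods balance = 5403.8 - 6772.7 = -1368.9
Services balance = 656.9
Trade balance (goods + services) = -1368.9 + 656.9 = -712.0
Net primary income = 1574.5 - 436.8 = 1137.7
Net secondary income = 714.9 - 110.3 = 604.6
Current account = -712.0 + 1137.7 + 604.6 = 1030.3
Financial account = -(1030.3 + (-138.2)) = -892.1

-892.1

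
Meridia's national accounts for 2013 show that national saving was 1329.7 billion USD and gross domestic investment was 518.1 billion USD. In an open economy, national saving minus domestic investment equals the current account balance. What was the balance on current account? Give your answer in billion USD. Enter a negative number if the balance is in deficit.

S - I = CA (net lending to the rest of the world).
CA = S - I = 1329.7 - 518.1 = 811.6

811.6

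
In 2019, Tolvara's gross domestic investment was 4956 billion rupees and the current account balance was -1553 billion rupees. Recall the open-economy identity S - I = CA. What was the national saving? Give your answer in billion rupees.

S - I = CA (net lending to the rest of the world).
S = I + CA = 4956 + (-1553) = 3403

3403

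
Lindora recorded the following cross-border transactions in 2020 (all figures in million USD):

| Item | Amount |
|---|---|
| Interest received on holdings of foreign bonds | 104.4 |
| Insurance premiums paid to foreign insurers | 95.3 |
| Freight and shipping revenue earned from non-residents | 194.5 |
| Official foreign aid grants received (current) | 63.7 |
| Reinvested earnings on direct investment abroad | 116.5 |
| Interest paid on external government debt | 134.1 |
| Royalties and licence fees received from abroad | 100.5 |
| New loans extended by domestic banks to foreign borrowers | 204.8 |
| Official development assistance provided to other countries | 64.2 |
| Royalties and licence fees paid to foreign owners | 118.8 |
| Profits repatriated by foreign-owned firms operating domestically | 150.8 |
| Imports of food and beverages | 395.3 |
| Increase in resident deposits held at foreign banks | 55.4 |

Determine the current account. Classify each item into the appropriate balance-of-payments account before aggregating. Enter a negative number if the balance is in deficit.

Goods: -395.3
Services: -95.3 - 118.8 + 100.5 + 194.5 = 80.9
Primary income: -150.8 - 134.1 + 104.4 + 116.5 = -64.0
Secondary income: -64.2 + 63.7 = -0.5
Current account = (-395.3) + 80.9 + (-64.0) + (-0.5) = -378.9
(Excluded from the current account — financial account: new loans extended by domestic banks to foreign borrowers 204.8, increase in resident deposits held at foreign banks 55.4.)

-378.9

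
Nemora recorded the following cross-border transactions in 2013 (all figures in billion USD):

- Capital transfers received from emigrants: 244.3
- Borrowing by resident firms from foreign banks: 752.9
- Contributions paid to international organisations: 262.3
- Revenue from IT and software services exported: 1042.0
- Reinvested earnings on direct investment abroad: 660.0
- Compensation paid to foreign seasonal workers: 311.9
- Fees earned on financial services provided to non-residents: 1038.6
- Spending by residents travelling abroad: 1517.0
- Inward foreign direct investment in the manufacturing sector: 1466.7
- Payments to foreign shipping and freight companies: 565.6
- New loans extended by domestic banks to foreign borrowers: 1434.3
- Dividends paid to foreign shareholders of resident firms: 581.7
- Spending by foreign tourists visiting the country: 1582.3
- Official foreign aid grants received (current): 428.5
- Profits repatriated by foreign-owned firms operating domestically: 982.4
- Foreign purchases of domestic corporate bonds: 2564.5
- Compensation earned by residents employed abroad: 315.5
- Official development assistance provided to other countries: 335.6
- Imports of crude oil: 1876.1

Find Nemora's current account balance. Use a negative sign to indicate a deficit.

-1365.7

Goods: -1876.1
Services: 1582.3 - 565.6 + 1038.6 - 1517.0 + 1042.0 = 1580.3
Primary income: 660.0 - 982.4 - 311.9 + 315.5 - 581.7 = -900.5
Secondary income: -262.3 + 428.5 - 335.6 = -169.4
Current account = (-1876.1) + 1580.3 + (-900.5) + (-169.4) = -1365.7
(Excluded from the current account — capital account: capital transfers received from emigrants 244.3; financial account: borrowing by resident firms from foreign banks 752.9, inward foreign direct investment in the manufacturing sector 1466.7, new loans extended by domestic banks to foreign borrowers 1434.3, foreign purchases of domestic corporate bonds 2564.5.)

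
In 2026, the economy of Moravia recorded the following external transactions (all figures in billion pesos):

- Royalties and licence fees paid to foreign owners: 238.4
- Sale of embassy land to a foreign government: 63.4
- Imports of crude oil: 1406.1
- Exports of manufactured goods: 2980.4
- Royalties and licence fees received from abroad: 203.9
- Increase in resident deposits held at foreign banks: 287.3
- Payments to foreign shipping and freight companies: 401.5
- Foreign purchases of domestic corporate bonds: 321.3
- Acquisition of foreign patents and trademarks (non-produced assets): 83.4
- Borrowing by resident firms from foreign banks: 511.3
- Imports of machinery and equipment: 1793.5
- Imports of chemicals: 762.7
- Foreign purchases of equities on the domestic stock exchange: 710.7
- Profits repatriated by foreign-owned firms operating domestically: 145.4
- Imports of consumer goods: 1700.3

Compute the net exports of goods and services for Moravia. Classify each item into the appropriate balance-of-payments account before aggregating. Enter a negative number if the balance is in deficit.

Goods: -1406.1 - 1793.5 + 2980.4 - 762.7 - 1700.3 = -2682.2
Services: -401.5 - 238.4 + 203.9 = -436.0
Trade balance = -2682.2 + (-436.0) = -3118.2
(Excluded from the trade balance — capital account: sale of embassy land to a foreign government 63.4, acquisition of foreign patents and trademarks (non-produced assets) 83.4; financial account: increase in resident deposits held at foreign banks 287.3, foreign purchases of domestic corporate bonds 321.3, borrowing by resident firms from foreign banks 511.3, foreign purchases of equities on the domestic stock exchange 710.7; primary income: profits repatriated by foreign-owned firms operating domestically 145.4.)

-3118.2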